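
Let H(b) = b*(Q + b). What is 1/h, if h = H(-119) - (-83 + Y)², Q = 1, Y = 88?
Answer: 1/14017 ≈ 7.1342e-5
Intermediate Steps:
H(b) = b*(1 + b)
h = 14017 (h = -119*(1 - 119) - (-83 + 88)² = -119*(-118) - 1*5² = 14042 - 1*25 = 14042 - 25 = 14017)
1/h = 1/14017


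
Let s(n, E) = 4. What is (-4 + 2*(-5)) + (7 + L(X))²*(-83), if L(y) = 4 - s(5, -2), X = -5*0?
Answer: -4081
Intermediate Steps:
X = 0
L(y) = 0 (L(y) = 4 - 1*4 = 4 - 4 = 0)
(-4 + 2*(-5)) + (7 + L(X))²*(-83) = (-4 + 2*(-5)) + (7 + 0)²*(-83) = (-4 - 10) + 7²*(-83) = -14 + 49*(-83) = -14 - 4067 = -4081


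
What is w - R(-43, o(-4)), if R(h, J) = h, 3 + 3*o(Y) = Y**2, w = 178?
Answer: 221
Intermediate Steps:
o(Y) = -1 + Y**2/3
w - R(-43, o(-4)) = 178 - 1*(-43) = 178 + 43 = 221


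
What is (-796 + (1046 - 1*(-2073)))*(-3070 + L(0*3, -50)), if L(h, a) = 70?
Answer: -6969000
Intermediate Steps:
(-796 + (1046 - 1*(-2073)))*(-3070 + L(0*3, -50)) = (-796 + (1046 - 1*(-2073)))*(-3070 + 70) = (-796 + (1046 + 2073))*(-3000) = (-796 + 3119)*(-3000) = 2323*(-3000) = -6969000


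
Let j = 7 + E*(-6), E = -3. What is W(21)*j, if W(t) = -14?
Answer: -350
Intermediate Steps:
j = 25 (j = 7 - 3*(-6) = 7 + 18 = 25)
W(21)*j = -14*25 = -350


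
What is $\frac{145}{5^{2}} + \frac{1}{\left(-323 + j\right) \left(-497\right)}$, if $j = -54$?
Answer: $\frac{5433706}{936845} \approx 5.8$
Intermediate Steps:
$\frac{145}{5^{2}} + \frac{1}{\left(-323 + j\right) \left(-497\right)} = \frac{145}{5^{2}} + \frac{1}{\left(-323 - 54\right) \left(-497\right)} = \frac{145}{25} + \frac{1}{-377} \left(- \frac{1}{497}\right) = 145 \cdot \frac{1}{25} - - \frac{1}{187369} = \frac{29}{5} + \frac{1}{187369} = \frac{5433706}{936845}$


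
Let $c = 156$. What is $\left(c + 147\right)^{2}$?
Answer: $91809$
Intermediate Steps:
$\left(c + 147\right)^{2} = \left(156 + 147\right)^{2} = 303^{2} = 91809$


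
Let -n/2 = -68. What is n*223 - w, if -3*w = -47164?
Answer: 43820/3 ≈ 14607.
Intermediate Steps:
n = 136 (n = -2*(-68) = 136)
w = 47164/3 (w = -1/3*(-47164) = 47164/3 ≈ 15721.)
n*223 - w = 136*223 - 1*47164/3 = 30328 - 47164/3 = 43820/3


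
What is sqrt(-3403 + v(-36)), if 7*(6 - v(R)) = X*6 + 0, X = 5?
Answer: I*sqrt(166663)/7 ≈ 58.321*I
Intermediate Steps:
v(R) = 12/7 (v(R) = 6 - (5*6 + 0)/7 = 6 - (30 + 0)/7 = 6 - 1/7*30 = 6 - 30/7 = 12/7)
sqrt(-3403 + v(-36)) = sqrt(-3403 + 12/7) = sqrt(-23809/7) = I*sqrt(166663)/7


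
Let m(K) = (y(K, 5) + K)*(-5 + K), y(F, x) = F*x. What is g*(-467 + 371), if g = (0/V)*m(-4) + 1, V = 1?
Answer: -96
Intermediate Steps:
m(K) = 6*K*(-5 + K) (m(K) = (K*5 + K)*(-5 + K) = (5*K + K)*(-5 + K) = (6*K)*(-5 + K) = 6*K*(-5 + K))
g = 1 (g = (0/1)*(6*(-4)*(-5 - 4)) + 1 = (0*1)*(6*(-4)*(-9)) + 1 = 0*216 + 1 = 0 + 1 = 1)
g*(-467 + 371) = 1*(-467 + 371) = 1*(-96) = -96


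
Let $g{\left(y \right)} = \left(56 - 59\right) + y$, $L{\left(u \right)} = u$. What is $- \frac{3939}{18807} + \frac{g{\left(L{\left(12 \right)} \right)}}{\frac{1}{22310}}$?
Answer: $\frac{1258751197}{6269} \approx 2.0079 \cdot 10^{5}$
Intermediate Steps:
$g{\left(y \right)} = -3 + y$
$- \frac{3939}{18807} + \frac{g{\left(L{\left(12 \right)} \right)}}{\frac{1}{22310}} = - \frac{3939}{18807} + \frac{-3 + 12}{\frac{1}{22310}} = \left(-3939\right) \frac{1}{18807} + 9 \frac{1}{\frac{1}{22310}} = - \frac{1313}{6269} + 9 \cdot 22310 = - \frac{1313}{6269} + 200790 = \frac{1258751197}{6269}$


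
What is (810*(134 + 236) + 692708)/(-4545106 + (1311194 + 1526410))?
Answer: -496204/853751 ≈ -0.58120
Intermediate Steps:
(810*(134 + 236) + 692708)/(-4545106 + (1311194 + 1526410)) = (810*370 + 692708)/(-4545106 + 2837604) = (299700 + 692708)/(-1707502) = 992408*(-1/1707502) = -496204/853751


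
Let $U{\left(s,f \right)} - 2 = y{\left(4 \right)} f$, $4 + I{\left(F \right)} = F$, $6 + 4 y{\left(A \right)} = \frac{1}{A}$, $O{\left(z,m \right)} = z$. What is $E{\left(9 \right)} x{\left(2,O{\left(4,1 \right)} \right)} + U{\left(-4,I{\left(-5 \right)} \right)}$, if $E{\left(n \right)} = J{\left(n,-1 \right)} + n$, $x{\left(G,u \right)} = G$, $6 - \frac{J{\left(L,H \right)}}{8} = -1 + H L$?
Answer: $\frac{4623}{16} \approx 288.94$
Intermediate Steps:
$J{\left(L,H \right)} = 56 - 8 H L$ ($J{\left(L,H \right)} = 48 - 8 \left(-1 + H L\right) = 48 - \left(-8 + 8 H L\right) = 56 - 8 H L$)
$E{\left(n \right)} = 56 + 9 n$ ($E{\left(n \right)} = \left(56 - - 8 n\right) + n = \left(56 + 8 n\right) + n = 56 + 9 n$)
$y{\left(A \right)} = - \frac{3}{2} + \frac{1}{4 A}$
$I{\left(F \right)} = -4 + F$
$U{\left(s,f \right)} = 2 - \frac{23 f}{16}$ ($U{\left(s,f \right)} = 2 + \frac{1 - 24}{4 \cdot 4} f = 2 + \frac{1}{4} \cdot \frac{1}{4} \left(1 - 24\right) f = 2 + \frac{1}{4} \cdot \frac{1}{4} \left(-23\right) f = 2 - \frac{23 f}{16}$)
$E{\left(9 \right)} x{\left(2,O{\left(4,1 \right)} \right)} + U{\left(-4,I{\left(-5 \right)} \right)} = \left(56 + 9 \cdot 9\right) 2 - \left(-2 + \frac{23 \left(-4 - 5\right)}{16}\right) = \left(56 + 81\right) 2 + \left(2 - - \frac{207}{16}\right) = 137 \cdot 2 + \left(2 + \frac{207}{16}\right) = 274 + \frac{239}{16} = \frac{4623}{16}$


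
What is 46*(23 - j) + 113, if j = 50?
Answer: -1129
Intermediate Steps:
46*(23 - j) + 113 = 46*(23 - 1*50) + 113 = 46*(23 - 50) + 113 = 46*(-27) + 113 = -1242 + 113 = -1129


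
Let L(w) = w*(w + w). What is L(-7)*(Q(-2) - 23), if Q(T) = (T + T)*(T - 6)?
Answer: 882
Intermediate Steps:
Q(T) = 2*T*(-6 + T) (Q(T) = (2*T)*(-6 + T) = 2*T*(-6 + T))
L(w) = 2*w² (L(w) = w*(2*w) = 2*w²)
L(-7)*(Q(-2) - 23) = (2*(-7)²)*(2*(-2)*(-6 - 2) - 23) = (2*49)*(2*(-2)*(-8) - 23) = 98*(32 - 23) = 98*9 = 882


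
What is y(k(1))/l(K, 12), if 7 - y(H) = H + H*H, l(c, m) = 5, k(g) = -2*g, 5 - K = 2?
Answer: 1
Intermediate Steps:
K = 3 (K = 5 - 1*2 = 5 - 2 = 3)
y(H) = 7 - H - H² (y(H) = 7 - (H + H*H) = 7 - (H + H²) = 7 + (-H - H²) = 7 - H - H²)
y(k(1))/l(K, 12) = (7 - (-2) - (-2*1)²)/5 = (7 - 1*(-2) - 1*(-2)²)*(⅕) = (7 + 2 - 1*4)*(⅕) = (7 + 2 - 4)*(⅕) = 5*(⅕) = 1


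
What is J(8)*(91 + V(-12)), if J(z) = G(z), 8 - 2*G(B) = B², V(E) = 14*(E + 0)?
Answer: 2156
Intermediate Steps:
V(E) = 14*E
G(B) = 4 - B²/2
J(z) = 4 - z²/2
J(8)*(91 + V(-12)) = (4 - ½*8²)*(91 + 14*(-12)) = (4 - ½*64)*(91 - 168) = (4 - 32)*(-77) = -28*(-77) = 2156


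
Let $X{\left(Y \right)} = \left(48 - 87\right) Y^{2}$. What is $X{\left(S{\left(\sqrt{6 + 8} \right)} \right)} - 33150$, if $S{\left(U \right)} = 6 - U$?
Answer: $-35100 + 468 \sqrt{14} \approx -33349.0$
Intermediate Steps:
$X{\left(Y \right)} = - 39 Y^{2}$ ($X{\left(Y \right)} = \left(48 - 87\right) Y^{2} = - 39 Y^{2}$)
$X{\left(S{\left(\sqrt{6 + 8} \right)} \right)} - 33150 = - 39 \left(6 - \sqrt{6 + 8}\right)^{2} - 33150 = - 39 \left(6 - \sqrt{14}\right)^{2} - 33150 = -33150 - 39 \left(6 - \sqrt{14}\right)^{2}$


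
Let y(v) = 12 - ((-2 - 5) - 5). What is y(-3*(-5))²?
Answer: 576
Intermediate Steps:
y(v) = 24 (y(v) = 12 - (-7 - 5) = 12 - 1*(-12) = 12 + 12 = 24)
y(-3*(-5))² = 24² = 576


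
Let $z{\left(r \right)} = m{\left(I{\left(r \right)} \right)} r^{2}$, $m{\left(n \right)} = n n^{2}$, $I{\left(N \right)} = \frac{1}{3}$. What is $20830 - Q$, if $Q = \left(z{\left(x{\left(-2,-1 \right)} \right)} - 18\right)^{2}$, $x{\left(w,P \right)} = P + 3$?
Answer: $\frac{14952746}{729} \approx 20511.0$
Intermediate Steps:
$x{\left(w,P \right)} = 3 + P$
$I{\left(N \right)} = \frac{1}{3}$
$m{\left(n \right)} = n^{3}$
$z{\left(r \right)} = \frac{r^{2}}{27}$
$Q = \frac{232324}{729}$ ($Q = \left(\frac{\left(3 - 1\right)^{2}}{27} - 18\right)^{2} = \left(\frac{2^{2}}{27} - 18\right)^{2} = \left(\frac{1}{27} \cdot 4 - 18\right)^{2} = \left(\frac{4}{27} - 18\right)^{2} = \left(- \frac{482}{27}\right)^{2} = \frac{232324}{729} \approx 318.69$)
$20830 - Q = 20830 - \frac{232324}{729} = \frac{14952746}{729}$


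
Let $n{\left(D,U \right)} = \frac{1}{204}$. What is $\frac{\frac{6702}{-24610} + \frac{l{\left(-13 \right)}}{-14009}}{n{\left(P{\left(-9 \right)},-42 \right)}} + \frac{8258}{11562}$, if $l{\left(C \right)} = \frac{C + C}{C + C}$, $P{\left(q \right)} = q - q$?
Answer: $- \frac{54665124854231}{996533086845} \approx -54.855$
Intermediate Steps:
$P{\left(q \right)} = 0$
$l{\left(C \right)} = 1$ ($l{\left(C \right)} = \frac{2 C}{2 C} = 2 C \frac{1}{2 C} = 1$)
$n{\left(D,U \right)} = \frac{1}{204}$
$\frac{\frac{6702}{-24610} + \frac{l{\left(-13 \right)}}{-14009}}{n{\left(P{\left(-9 \right)},-42 \right)}} + \frac{8258}{11562} = \left(\frac{6702}{-24610} + 1 \frac{1}{-14009}\right) \frac{1}{\frac{1}{204}} + \frac{8258}{11562} = \left(6702 \left(- \frac{1}{24610}\right) + 1 \left(- \frac{1}{14009}\right)\right) 204 + 8258 \cdot \frac{1}{11562} = \left(- \frac{3351}{12305} - \frac{1}{14009}\right) 204 + \frac{4129}{5781} = \left(- \frac{46956464}{172380745}\right) 204 + \frac{4129}{5781} = - \frac{9579118656}{172380745} + \frac{4129}{5781} = - \frac{54665124854231}{996533086845}$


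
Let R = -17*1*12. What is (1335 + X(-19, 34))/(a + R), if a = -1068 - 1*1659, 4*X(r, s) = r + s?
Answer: -1785/3908 ≈ -0.45676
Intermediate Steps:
X(r, s) = r/4 + s/4 (X(r, s) = (r + s)/4 = r/4 + s/4)
R = -204 (R = -17*12 = -204)
a = -2727 (a = -1068 - 1659 = -2727)
(1335 + X(-19, 34))/(a + R) = (1335 + ((¼)*(-19) + (¼)*34))/(-2727 - 204) = (1335 + (-19/4 + 17/2))/(-2931) = (1335 + 15/4)*(-1/2931) = (5355/4)*(-1/2931) = -1785/3908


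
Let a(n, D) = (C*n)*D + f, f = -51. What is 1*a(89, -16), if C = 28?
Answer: -39923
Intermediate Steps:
a(n, D) = -51 + 28*D*n (a(n, D) = (28*n)*D - 51 = 28*D*n - 51 = -51 + 28*D*n)
1*a(89, -16) = 1*(-51 + 28*(-16)*89) = 1*(-51 - 39872) = 1*(-39923) = -39923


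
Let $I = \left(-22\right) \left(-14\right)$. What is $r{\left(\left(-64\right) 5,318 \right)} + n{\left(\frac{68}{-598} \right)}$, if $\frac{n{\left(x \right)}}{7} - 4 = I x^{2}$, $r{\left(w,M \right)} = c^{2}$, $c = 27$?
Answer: $\frac{70168893}{89401} \approx 784.88$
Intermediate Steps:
$I = 308$
$r{\left(w,M \right)} = 729$ ($r{\left(w,M \right)} = 27^{2} = 729$)
$n{\left(x \right)} = 28 + 2156 x^{2}$ ($n{\left(x \right)} = 28 + 7 \cdot 308 x^{2} = 28 + 2156 x^{2}$)
$r{\left(\left(-64\right) 5,318 \right)} + n{\left(\frac{68}{-598} \right)} = 729 + \left(28 + 2156 \left(\frac{68}{-598}\right)^{2}\right) = 729 + \left(28 + 2156 \left(68 \left(- \frac{1}{598}\right)\right)^{2}\right) = 729 + \left(28 + 2156 \left(- \frac{34}{299}\right)^{2}\right) = 729 + \left(28 + 2156 \cdot \frac{1156}{89401}\right) = 729 + \left(28 + \frac{2492336}{89401}\right) = 729 + \frac{4995564}{89401} = \frac{70168893}{89401}$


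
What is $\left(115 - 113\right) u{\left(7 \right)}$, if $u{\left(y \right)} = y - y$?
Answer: $0$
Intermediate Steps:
$u{\left(y \right)} = 0$
$\left(115 - 113\right) u{\left(7 \right)} = \left(115 - 113\right) 0 = 2 \cdot 0 = 0$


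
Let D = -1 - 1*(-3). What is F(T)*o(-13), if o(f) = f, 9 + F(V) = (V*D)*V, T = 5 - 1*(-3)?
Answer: -1547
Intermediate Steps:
D = 2 (D = -1 + 3 = 2)
T = 8 (T = 5 + 3 = 8)
F(V) = -9 + 2*V² (F(V) = -9 + (V*2)*V = -9 + (2*V)*V = -9 + 2*V²)
F(T)*o(-13) = (-9 + 2*8²)*(-13) = (-9 + 2*64)*(-13) = (-9 + 128)*(-13) = 119*(-13) = -1547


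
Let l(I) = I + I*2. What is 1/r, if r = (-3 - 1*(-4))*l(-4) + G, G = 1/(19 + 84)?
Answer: -103/1235 ≈ -0.083401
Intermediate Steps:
G = 1/103 ≈ 0.0097087
l(I) = 3*I (l(I) = I + 2*I = 3*I)
r = -1235/103 (r = (-3 - 1*(-4))*(3*(-4)) + 1/103 = (-3 + 4)*(-12) + 1/103 = 1*(-12) + 1/103 = -12 + 1/103 = -1235/103 ≈ -11.990)
1/r = 1/(-1235/103) = -103/1235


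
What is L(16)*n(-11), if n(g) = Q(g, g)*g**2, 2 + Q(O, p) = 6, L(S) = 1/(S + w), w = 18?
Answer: 242/17 ≈ 14.235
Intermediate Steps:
L(S) = 1/(18 + S) (L(S) = 1/(S + 18) = 1/(18 + S))
Q(O, p) = 4 (Q(O, p) = -2 + 6 = 4)
n(g) = 4*g**2
L(16)*n(-11) = (4*(-11)**2)/(18 + 16) = (4*121)/34 = (1/34)*484 = 242/17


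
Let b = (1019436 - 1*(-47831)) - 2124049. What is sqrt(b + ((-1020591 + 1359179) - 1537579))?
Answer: I*sqrt(2255773) ≈ 1501.9*I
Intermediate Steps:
b = -1056782 (b = (1019436 + 47831) - 2124049 = 1067267 - 2124049 = -1056782)
sqrt(b + ((-1020591 + 1359179) - 1537579)) = sqrt(-1056782 + ((-1020591 + 1359179) - 1537579)) = sqrt(-1056782 + (338588 - 1537579)) = sqrt(-1056782 - 1198991) = sqrt(-2255773) = I*sqrt(2255773)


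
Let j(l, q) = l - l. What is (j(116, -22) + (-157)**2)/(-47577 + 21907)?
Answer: -24649/25670 ≈ -0.96023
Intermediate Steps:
j(l, q) = 0
(j(116, -22) + (-157)**2)/(-47577 + 21907) = (0 + (-157)**2)/(-47577 + 21907) = (0 + 24649)/(-25670) = 24649*(-1/25670) = -24649/25670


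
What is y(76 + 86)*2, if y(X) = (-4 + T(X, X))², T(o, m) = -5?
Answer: 162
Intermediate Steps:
y(X) = 81 (y(X) = (-4 - 5)² = (-9)² = 81)
y(76 + 86)*2 = 81*2 = 162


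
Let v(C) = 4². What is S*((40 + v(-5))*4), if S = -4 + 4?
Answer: 0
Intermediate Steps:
v(C) = 16
S = 0
S*((40 + v(-5))*4) = 0*((40 + 16)*4) = 0*(56*4) = 0*224 = 0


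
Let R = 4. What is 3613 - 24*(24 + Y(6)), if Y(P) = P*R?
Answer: 2461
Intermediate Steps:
Y(P) = 4*P (Y(P) = P*4 = 4*P)
3613 - 24*(24 + Y(6)) = 3613 - 24*(24 + 4*6) = 3613 - 24*(24 + 24) = 3613 - 24*48 = 3613 - 1*1152 = 3613 - 1152 = 2461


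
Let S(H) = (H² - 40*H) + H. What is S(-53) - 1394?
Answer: 3482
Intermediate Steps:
S(H) = H² - 39*H
S(-53) - 1394 = -53*(-39 - 53) - 1394 = -53*(-92) - 1394 = 4876 - 1394 = 3482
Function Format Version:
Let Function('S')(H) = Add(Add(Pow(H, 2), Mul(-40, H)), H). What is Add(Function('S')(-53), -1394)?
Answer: 3482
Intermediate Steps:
Function('S')(H) = Add(Pow(H, 2), Mul(-39, H))
Add(Function('S')(-53), -1394) = Add(Mul(-53, Add(-39, -53)), -1394) = Add(Mul(-53, -92), -1394) = Add(4876, -1394) = 3482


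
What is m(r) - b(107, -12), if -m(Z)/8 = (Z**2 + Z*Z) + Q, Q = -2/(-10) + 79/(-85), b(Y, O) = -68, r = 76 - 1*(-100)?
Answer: -42121084/85 ≈ -4.9554e+5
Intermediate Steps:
r = 176 (r = 76 + 100 = 176)
Q = -62/85 (Q = -2*(-1/10) + 79*(-1/85) = 1/5 - 79/85 = -62/85 ≈ -0.72941)
m(Z) = 496/85 - 16*Z**2 (m(Z) = -8*((Z**2 + Z*Z) - 62/85) = -8*((Z**2 + Z**2) - 62/85) = -8*(2*Z**2 - 62/85) = -8*(-62/85 + 2*Z**2) = 496/85 - 16*Z**2)
m(r) - b(107, -12) = (496/85 - 16*176**2) - 1*(-68) = (496/85 - 16*30976) + 68 = (496/85 - 495616) + 68 = -42126864/85 + 68 = -42121084/85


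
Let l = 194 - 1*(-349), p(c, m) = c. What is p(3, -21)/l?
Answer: 1/181 ≈ 0.0055249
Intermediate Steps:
l = 543 (l = 194 + 349 = 543)
p(3, -21)/l = 3/543 = 3*(1/543) = 1/181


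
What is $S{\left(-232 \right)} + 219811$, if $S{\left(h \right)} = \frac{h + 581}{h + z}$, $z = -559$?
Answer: $\frac{173870152}{791} \approx 2.1981 \cdot 10^{5}$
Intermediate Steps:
$S{\left(h \right)} = \frac{581 + h}{-559 + h}$ ($S{\left(h \right)} = \frac{h + 581}{h - 559} = \frac{581 + h}{-559 + h}$)
$S{\left(-232 \right)} + 219811 = \frac{581 - 232}{-559 - 232} + 219811 = \frac{1}{-791} \cdot 349 + 219811 = \left(- \frac{1}{791}\right) 349 + 219811 = - \frac{349}{791} + 219811 = \frac{173870152}{791}$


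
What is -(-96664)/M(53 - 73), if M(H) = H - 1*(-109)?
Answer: 96664/89 ≈ 1086.1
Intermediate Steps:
M(H) = 109 + H (M(H) = H + 109 = 109 + H)
-(-96664)/M(53 - 73) = -(-96664)/(109 + (53 - 73)) = -(-96664)/(109 - 20) = -(-96664)/89 = -1*(-96664/89) = 96664/89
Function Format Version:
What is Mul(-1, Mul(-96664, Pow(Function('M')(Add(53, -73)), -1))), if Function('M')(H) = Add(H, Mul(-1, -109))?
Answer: Rational(96664, 89) ≈ 1086.1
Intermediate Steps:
Function('M')(H) = Add(109, H) (Function('M')(H) = Add(H, 109) = Add(109, H))
Mul(-1, Mul(-96664, Pow(Function('M')(Add(53, -73)), -1))) = Mul(-1, Mul(-96664, Pow(Add(109, Add(53, -73)), -1))) = Mul(-1, Mul(-96664, Pow(Add(109, -20), -1))) = Mul(-1, Mul(-96664, Pow(89, -1))) = Mul(-1, Mul(-96664, Rational(1, 89))) = Mul(-1, Rational(-96664, 89)) = Rational(96664, 89)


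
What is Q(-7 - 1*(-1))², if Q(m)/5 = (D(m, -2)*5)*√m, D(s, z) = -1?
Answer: -3750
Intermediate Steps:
Q(m) = -25*√m (Q(m) = 5*((-1*5)*√m) = 5*(-5*√m) = -25*√m)
Q(-7 - 1*(-1))² = (-25*√(-7 - 1*(-1)))² = (-25*√(-7 + 1))² = (-25*I*√6)² = -3750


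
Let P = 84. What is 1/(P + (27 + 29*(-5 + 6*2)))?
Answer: 1/314 ≈ 0.0031847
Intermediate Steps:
1/(P + (27 + 29*(-5 + 6*2))) = 1/(84 + (27 + 29*(-5 + 6*2))) = 1/(84 + (27 + 29*(-5 + 12))) = 1/(84 + (27 + 29*7)) = 1/(84 + (27 + 203)) = 1/(84 + 230) = 1/314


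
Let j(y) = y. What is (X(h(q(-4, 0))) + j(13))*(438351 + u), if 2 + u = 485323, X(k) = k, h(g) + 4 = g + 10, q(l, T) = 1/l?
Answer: 17318850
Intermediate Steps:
q(l, T) = 1/l
h(g) = 6 + g (h(g) = -4 + (g + 10) = -4 + (10 + g) = 6 + g)
u = 485321 (u = -2 + 485323 = 485321)
(X(h(q(-4, 0))) + j(13))*(438351 + u) = ((6 + 1/(-4)) + 13)*(438351 + 485321) = ((6 - ¼) + 13)*923672 = (23/4 + 13)*923672 = (75/4)*923672 = 17318850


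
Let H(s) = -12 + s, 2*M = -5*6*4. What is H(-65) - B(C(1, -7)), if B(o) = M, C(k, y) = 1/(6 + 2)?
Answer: -17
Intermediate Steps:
C(k, y) = ⅛ (C(k, y) = 1/8 = ⅛)
M = -60 (M = (-5*6*4)/2 = (-30*4)/2 = (½)*(-120) = -60)
B(o) = -60
H(-65) - B(C(1, -7)) = (-12 - 65) - 1*(-60) = -77 + 60 = -17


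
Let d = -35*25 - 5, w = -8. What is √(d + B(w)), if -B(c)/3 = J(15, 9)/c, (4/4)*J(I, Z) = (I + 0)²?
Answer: I*√12730/4 ≈ 28.207*I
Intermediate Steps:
d = -880 (d = -875 - 5 = -880)
J(I, Z) = I² (J(I, Z) = (I + 0)² = I²)
B(c) = -675/c (B(c) = -3*15²/c = -675/c)
√(d + B(w)) = √(-880 - 675/(-8)) = √(-880 - 675*(-⅛)) = √(-880 + 675/8) = √(-6365/8) = I*√12730/4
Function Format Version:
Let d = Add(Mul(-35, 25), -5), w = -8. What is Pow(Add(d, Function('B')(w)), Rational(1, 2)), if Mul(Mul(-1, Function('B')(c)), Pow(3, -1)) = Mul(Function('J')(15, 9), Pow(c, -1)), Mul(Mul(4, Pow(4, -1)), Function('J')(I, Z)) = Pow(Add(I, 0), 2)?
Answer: Mul(Rational(1, 4), I, Pow(12730, Rational(1, 2))) ≈ Mul(28.207, I)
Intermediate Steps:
d = -880 (d = Add(-875, -5) = -880)
Function('J')(I, Z) = Pow(I, 2) (Function('J')(I, Z) = Pow(Add(I, 0), 2) = Pow(I, 2))
Function('B')(c) = Mul(-675, Pow(c, -1)) (Function('B')(c) = Mul(-3, Mul(Pow(15, 2), Pow(c, -1))) = Mul(-3, Mul(225, Pow(c, -1))) = Mul(-675, Pow(c, -1)))
Pow(Add(d, Function('B')(w)), Rational(1, 2)) = Pow(Add(-880, Mul(-675, Pow(-8, -1))), Rational(1, 2)) = Pow(Add(-880, Mul(-675, Rational(-1, 8))), Rational(1, 2)) = Pow(Add(-880, Rational(675, 8)), Rational(1, 2)) = Pow(Rational(-6365, 8), Rational(1, 2)) = Mul(Rational(1, 4), I, Pow(12730, Rational(1, 2)))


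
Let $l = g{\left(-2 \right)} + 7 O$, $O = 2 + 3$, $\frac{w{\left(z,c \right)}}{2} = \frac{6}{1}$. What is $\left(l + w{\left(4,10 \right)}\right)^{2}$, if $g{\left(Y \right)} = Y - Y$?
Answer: $2209$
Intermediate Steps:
$w{\left(z,c \right)} = 12$ ($w{\left(z,c \right)} = 2 \cdot \frac{6}{1} = 2 \cdot 6 \cdot 1 = 2 \cdot 6 = 12$)
$g{\left(Y \right)} = 0$
$O = 5$
$l = 35$ ($l = 0 + 7 \cdot 5 = 0 + 35 = 35$)
$\left(l + w{\left(4,10 \right)}\right)^{2} = \left(35 + 12\right)^{2} = 47^{2} = 2209$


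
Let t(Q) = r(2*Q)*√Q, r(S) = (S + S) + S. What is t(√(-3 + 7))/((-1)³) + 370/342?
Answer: 185/171 - 12*√2 ≈ -15.889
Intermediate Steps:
r(S) = 3*S (r(S) = 2*S + S = 3*S)
t(Q) = 6*Q^(3/2) (t(Q) = (3*(2*Q))*√Q = (6*Q)*√Q = 6*Q^(3/2))
t(√(-3 + 7))/((-1)³) + 370/342 = (6*(√(-3 + 7))^(3/2))/((-1)³) + 370/342 = (6*(√4)^(3/2))/(-1) + 370*(1/342) = (6*2^(3/2))*(-1) + 185/171 = (6*(2*√2))*(-1) + 185/171 = (12*√2)*(-1) + 185/171 = -12*√2 + 185/171 = 185/171 - 12*√2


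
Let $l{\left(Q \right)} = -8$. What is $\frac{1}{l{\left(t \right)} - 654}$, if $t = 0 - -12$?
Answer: $- \frac{1}{662} \approx -0.0015106$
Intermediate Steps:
$t = 12$ ($t = 0 + 12 = 12$)
$\frac{1}{l{\left(t \right)} - 654} = \frac{1}{-8 - 654} = \frac{1}{-662} = - \frac{1}{662}$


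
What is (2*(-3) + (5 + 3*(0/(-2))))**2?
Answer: 1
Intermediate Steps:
(2*(-3) + (5 + 3*(0/(-2))))**2 = (-6 + (5 + 3*(0*(-1/2))))**2 = (-6 + (5 + 3*0))**2 = (-6 + (5 + 0))**2 = (-6 + 5)**2 = (-1)**2 = 1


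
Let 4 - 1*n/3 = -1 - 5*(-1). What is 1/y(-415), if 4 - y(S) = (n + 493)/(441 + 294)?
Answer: 735/2447 ≈ 0.30037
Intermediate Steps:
n = 0 (n = 12 - 3*(-1 - 5*(-1)) = 12 - 3*(-1 + 5) = 12 - 3*4 = 12 - 12 = 0)
y(S) = 2447/735 (y(S) = 4 - (0 + 493)/(441 + 294) = 4 - 493/735 = 2447/735)
1/y(-415) = 1/(2447/735) = 735/2447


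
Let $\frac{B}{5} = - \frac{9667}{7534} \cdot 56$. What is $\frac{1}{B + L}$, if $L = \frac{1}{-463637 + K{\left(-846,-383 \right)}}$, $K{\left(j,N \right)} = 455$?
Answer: $- \frac{1744806594}{626861258927} \approx -0.0027834$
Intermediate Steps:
$L = - \frac{1}{463182}$ ($L = \frac{1}{-463637 + 455} = \frac{1}{-463182} = - \frac{1}{463182} \approx -2.159 \cdot 10^{-6}$)
$B = - \frac{1353380}{3767}$ ($B = 5 - \frac{9667}{7534} \cdot 56 = 5 \left(-9667\right) \frac{1}{7534} \cdot 56 = 5 \left(\left(- \frac{9667}{7534}\right) 56\right) = 5 \left(- \frac{270676}{3767}\right) = - \frac{1353380}{3767} \approx -359.27$)
$\frac{1}{B + L} = \frac{1}{- \frac{1353380}{3767} - \frac{1}{463182}} = \frac{1}{- \frac{626861258927}{1744806594}} = - \frac{1744806594}{626861258927}$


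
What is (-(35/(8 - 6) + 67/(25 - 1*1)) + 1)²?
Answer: 214369/576 ≈ 372.17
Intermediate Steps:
(-(35/(8 - 6) + 67/(25 - 1*1)) + 1)² = (-(35/2 + 67/(25 - 1)) + 1)² = (-(35*(½) + 67/24) + 1)² = (-(35/2 + 67*(1/24)) + 1)² = (-(35/2 + 67/24) + 1)² = (-1*487/24 + 1)² = (-487/24 + 1)² = (-463/24)² = 214369/576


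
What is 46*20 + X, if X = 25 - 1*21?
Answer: 924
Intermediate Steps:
X = 4 (X = 25 - 21 = 4)
46*20 + X = 46*20 + 4 = 920 + 4 = 924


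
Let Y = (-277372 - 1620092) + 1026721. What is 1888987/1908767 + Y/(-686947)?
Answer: 2959679456570/1311221764349 ≈ 2.2572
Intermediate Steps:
Y = -870743 (Y = -1897464 + 1026721 = -870743)
1888987/1908767 + Y/(-686947) = 1888987/1908767 - 870743/(-686947) = 1888987*(1/1908767) - 870743*(-1/686947) = 1888987/1908767 + 870743/686947 = 2959679456570/1311221764349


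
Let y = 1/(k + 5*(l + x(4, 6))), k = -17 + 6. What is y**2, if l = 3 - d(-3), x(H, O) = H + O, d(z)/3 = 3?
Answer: 1/81 ≈ 0.012346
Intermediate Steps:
d(z) = 9 (d(z) = 3*3 = 9)
k = -11
l = -6 (l = 3 - 1*9 = 3 - 9 = -6)
y = 1/9 (y = 1/(-11 + 5*(-6 + (4 + 6))) = 1/(-11 + 5*(-6 + 10)) = 1/(-11 + 5*4) = 1/(-11 + 20) = 1/9 ≈ 0.11111)
y**2 = (1/9)**2 = 1/81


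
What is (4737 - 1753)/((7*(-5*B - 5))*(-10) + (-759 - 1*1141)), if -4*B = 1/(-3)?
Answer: -17904/9125 ≈ -1.9621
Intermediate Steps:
B = 1/12 (B = -¼/(-3) = -¼*(-⅓) = 1/12 ≈ 0.083333)
(4737 - 1753)/((7*(-5*B - 5))*(-10) + (-759 - 1*1141)) = (4737 - 1753)/((7*(-5*1/12 - 5))*(-10) + (-759 - 1*1141)) = 2984/((7*(-5/12 - 5))*(-10) + (-759 - 1141)) = 2984/((7*(-65/12))*(-10) - 1900) = 2984/(-455/12*(-10) - 1900) = 2984/(2275/6 - 1900) = 2984/(-9125/6) = 2984*(-6/9125) = -17904/9125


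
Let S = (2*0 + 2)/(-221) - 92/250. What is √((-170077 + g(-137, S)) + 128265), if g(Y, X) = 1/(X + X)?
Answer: I*√1134113882118/5208 ≈ 204.48*I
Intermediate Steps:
S = -10416/27625 (S = (0 + 2)*(-1/221) - 92*1/250 = 2*(-1/221) - 46/125 = -2/221 - 46/125 = -10416/27625 ≈ -0.37705)
g(Y, X) = 1/(2*X)
√((-170077 + g(-137, S)) + 128265) = √((-170077 + 1/(2*(-10416/27625))) + 128265) = √((-170077 + (½)*(-27625/10416)) + 128265) = √((-170077 - 27625/20832) + 128265) = √(-3543071689/20832 + 128265) = √(-871055209/20832) = I*√1134113882118/5208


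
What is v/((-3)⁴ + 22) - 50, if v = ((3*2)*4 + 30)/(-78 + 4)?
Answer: -190577/3811 ≈ -50.007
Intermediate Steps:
v = -27/37 (v = (6*4 + 30)/(-74) = (24 + 30)*(-1/74) = 54*(-1/74) = -27/37 ≈ -0.72973)
v/((-3)⁴ + 22) - 50 = -27/(37*((-3)⁴ + 22)) - 50 = -27/(37*(81 + 22)) - 50 = -27/37/103 - 50 = -27/37*1/103 - 50 = -27/3811 - 50 = -190577/3811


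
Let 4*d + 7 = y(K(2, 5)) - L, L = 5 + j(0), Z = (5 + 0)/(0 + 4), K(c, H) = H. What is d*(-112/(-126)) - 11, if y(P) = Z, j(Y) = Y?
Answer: -241/18 ≈ -13.389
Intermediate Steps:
Z = 5/4 ≈ 1.2500
y(P) = 5/4
L = 5 (L = 5 + 0 = 5)
d = -43/16 (d = -7/4 + (5/4 - 1*5)/4 = -7/4 + (5/4 - 5)/4 = -7/4 + (1/4)*(-15/4) = -7/4 - 15/16 = -43/16 ≈ -2.6875)
d*(-112/(-126)) - 11 = -(-301)/(-126) - 11 = -(-301)*(-1)/126 - 11 = -43/16*8/9 - 11 = -43/18 - 11 = -241/18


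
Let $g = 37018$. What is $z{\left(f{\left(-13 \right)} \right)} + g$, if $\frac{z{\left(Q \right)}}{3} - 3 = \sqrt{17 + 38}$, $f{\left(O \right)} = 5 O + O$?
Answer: $37027 + 3 \sqrt{55} \approx 37049.0$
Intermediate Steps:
$f{\left(O \right)} = 6 O$
$z{\left(Q \right)} = 9 + 3 \sqrt{55}$ ($z{\left(Q \right)} = 9 + 3 \sqrt{17 + 38} = 9 + 3 \sqrt{55}$)
$z{\left(f{\left(-13 \right)} \right)} + g = \left(9 + 3 \sqrt{55}\right) + 37018 = 37027 + 3 \sqrt{55}$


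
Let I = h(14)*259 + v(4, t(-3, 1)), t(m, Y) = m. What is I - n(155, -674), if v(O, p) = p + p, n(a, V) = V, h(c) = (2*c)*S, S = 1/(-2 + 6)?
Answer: 2481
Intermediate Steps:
S = ¼ (S = 1/4 = ¼ ≈ 0.25000)
h(c) = c/2 (h(c) = (2*c)*(¼) = c/2)
v(O, p) = 2*p
I = 1807 (I = ((½)*14)*259 + 2*(-3) = 7*259 - 6 = 1813 - 6 = 1807)
I - n(155, -674) = 1807 - 1*(-674) = 1807 + 674 = 2481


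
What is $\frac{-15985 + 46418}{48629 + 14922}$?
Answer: $\frac{30433}{63551} \approx 0.47888$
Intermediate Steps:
$\frac{-15985 + 46418}{48629 + 14922} = \frac{30433}{63551}$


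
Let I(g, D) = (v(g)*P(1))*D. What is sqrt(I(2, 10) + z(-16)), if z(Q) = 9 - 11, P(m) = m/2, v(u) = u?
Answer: 2*sqrt(2) ≈ 2.8284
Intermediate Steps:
P(m) = m/2 (P(m) = m*(1/2) = m/2)
z(Q) = -2
I(g, D) = D*g/2 (I(g, D) = (g*((1/2)*1))*D = (g*(1/2))*D = (g/2)*D = D*g/2)
sqrt(I(2, 10) + z(-16)) = sqrt((1/2)*10*2 - 2) = sqrt(10 - 2) = sqrt(8) = 2*sqrt(2)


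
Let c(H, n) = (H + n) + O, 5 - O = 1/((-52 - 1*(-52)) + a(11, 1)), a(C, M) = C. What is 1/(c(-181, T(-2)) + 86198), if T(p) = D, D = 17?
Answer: 11/946428 ≈ 1.1623e-5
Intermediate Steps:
O = 54/11 (O = 5 - 1/((-52 - 1*(-52)) + 11) = 5 - 1/((-52 + 52) + 11) = 5 - 1/(0 + 11) = 5 - 1/11 = 54/11 ≈ 4.9091)
T(p) = 17
c(H, n) = 54/11 + H + n (c(H, n) = (H + n) + 54/11 = 54/11 + H + n)
1/(c(-181, T(-2)) + 86198) = 1/((54/11 - 181 + 17) + 86198) = 1/(-1750/11 + 86198) = 1/(946428/11) = 11/946428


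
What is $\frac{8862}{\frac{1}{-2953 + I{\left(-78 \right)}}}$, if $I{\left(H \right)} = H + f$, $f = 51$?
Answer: $-26408760$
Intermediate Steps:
$I{\left(H \right)} = 51 + H$ ($I{\left(H \right)} = H + 51 = 51 + H$)
$\frac{8862}{\frac{1}{-2953 + I{\left(-78 \right)}}} = \frac{8862}{\frac{1}{-2953 + \left(51 - 78\right)}} = \frac{8862}{\frac{1}{-2953 - 27}} = \frac{8862}{\frac{1}{-2980}} = \frac{8862}{- \frac{1}{2980}} = 8862 \left(-2980\right) = -26408760$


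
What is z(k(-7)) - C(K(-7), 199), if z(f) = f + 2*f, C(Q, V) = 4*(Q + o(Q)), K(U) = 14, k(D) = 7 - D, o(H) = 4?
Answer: -30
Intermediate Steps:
C(Q, V) = 16 + 4*Q (C(Q, V) = 4*(Q + 4) = 4*(4 + Q) = 16 + 4*Q)
z(f) = 3*f
z(k(-7)) - C(K(-7), 199) = 3*(7 - 1*(-7)) - (16 + 4*14) = 3*(7 + 7) - (16 + 56) = 3*14 - 1*72 = 42 - 72 = -30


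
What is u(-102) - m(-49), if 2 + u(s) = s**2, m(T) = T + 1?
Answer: 10450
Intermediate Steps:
m(T) = 1 + T
u(s) = -2 + s**2
u(-102) - m(-49) = (-2 + (-102)**2) - (1 - 49) = (-2 + 10404) - 1*(-48) = 10402 + 48 = 10450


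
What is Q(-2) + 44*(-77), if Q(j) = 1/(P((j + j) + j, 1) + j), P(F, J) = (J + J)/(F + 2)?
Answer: -16942/5 ≈ -3388.4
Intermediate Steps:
P(F, J) = 2*J/(2 + F) (P(F, J) = (2*J)/(2 + F) = 2*J/(2 + F))
Q(j) = 1/(j + 2/(2 + 3*j)) (Q(j) = 1/(2*1/(2 + ((j + j) + j)) + j) = 1/(2*1/(2 + (2*j + j)) + j) = 1/(2*1/(2 + 3*j) + j) = 1/(2/(2 + 3*j) + j) = 1/(j + 2/(2 + 3*j)))
Q(-2) + 44*(-77) = (2 + 3*(-2))/(2 - 2*(2 + 3*(-2))) + 44*(-77) = (2 - 6)/(2 - 2*(2 - 6)) - 3388 = -4/(2 - 2*(-4)) - 3388 = -4/(2 + 8) - 3388 = -4/10 - 3388 = (1/10)*(-4) - 3388 = -2/5 - 3388 = -16942/5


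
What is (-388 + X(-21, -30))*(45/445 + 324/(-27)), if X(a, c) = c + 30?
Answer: 410892/89 ≈ 4616.8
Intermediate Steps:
X(a, c) = 30 + c
(-388 + X(-21, -30))*(45/445 + 324/(-27)) = (-388 + (30 - 30))*(45/445 + 324/(-27)) = (-388 + 0)*(45*(1/445) + 324*(-1/27)) = -388*(9/89 - 12) = -388*(-1059/89) = 410892/89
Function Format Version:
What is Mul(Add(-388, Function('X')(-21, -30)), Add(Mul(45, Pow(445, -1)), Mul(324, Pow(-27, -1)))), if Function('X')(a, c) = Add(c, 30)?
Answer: Rational(410892, 89) ≈ 4616.8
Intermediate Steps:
Function('X')(a, c) = Add(30, c)
Mul(Add(-388, Function('X')(-21, -30)), Add(Mul(45, Pow(445, -1)), Mul(324, Pow(-27, -1)))) = Mul(Add(-388, Add(30, -30)), Add(Mul(45, Pow(445, -1)), Mul(324, Pow(-27, -1)))) = Mul(Add(-388, 0), Add(Mul(45, Rational(1, 445)), Mul(324, Rational(-1, 27)))) = Mul(-388, Add(Rational(9, 89), -12)) = Mul(-388, Rational(-1059, 89)) = Rational(410892, 89)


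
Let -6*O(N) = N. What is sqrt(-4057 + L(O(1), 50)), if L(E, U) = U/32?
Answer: I*sqrt(64887)/4 ≈ 63.682*I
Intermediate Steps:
O(N) = -N/6
L(E, U) = U/32 (L(E, U) = U*(1/32) = U/32)
sqrt(-4057 + L(O(1), 50)) = sqrt(-4057 + (1/32)*50) = sqrt(-4057 + 25/16) = sqrt(-64887/16) = I*sqrt(64887)/4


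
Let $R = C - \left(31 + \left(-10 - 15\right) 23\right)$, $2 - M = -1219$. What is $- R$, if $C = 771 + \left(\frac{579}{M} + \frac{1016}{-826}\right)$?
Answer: $- \frac{220912618}{168091} \approx -1314.2$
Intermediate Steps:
$M = 1221$ ($M = 2 - -1219 = 2 + 1219 = 1221$)
$C = \frac{129471114}{168091}$ ($C = 771 + \left(\frac{579}{1221} + \frac{1016}{-826}\right) = 771 + \left(579 \cdot \frac{1}{1221} + 1016 \left(- \frac{1}{826}\right)\right) = 771 + \left(\frac{193}{407} - \frac{508}{413}\right) = 771 - \frac{127047}{168091} = \frac{129471114}{168091} \approx 770.24$)
$R = \frac{220912618}{168091}$ ($R = \frac{129471114}{168091} - \left(31 + \left(-10 - 15\right) 23\right) = \frac{129471114}{168091} - \left(31 - 575\right) = \frac{129471114}{168091} - -544 = \frac{129471114}{168091} + 544 = \frac{220912618}{168091} \approx 1314.2$)
$- R = \left(-1\right) \frac{220912618}{168091} = - \frac{220912618}{168091}$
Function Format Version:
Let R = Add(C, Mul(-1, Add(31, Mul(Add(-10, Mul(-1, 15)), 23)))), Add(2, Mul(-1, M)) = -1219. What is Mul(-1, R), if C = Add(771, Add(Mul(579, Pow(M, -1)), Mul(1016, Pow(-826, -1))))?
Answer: Rational(-220912618, 168091) ≈ -1314.2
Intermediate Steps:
M = 1221 (M = Add(2, Mul(-1, -1219)) = Add(2, 1219) = 1221)
C = Rational(129471114, 168091) (C = Add(771, Add(Mul(579, Pow(1221, -1)), Mul(1016, Pow(-826, -1)))) = Add(771, Add(Mul(579, Rational(1, 1221)), Mul(1016, Rational(-1, 826)))) = Add(771, Add(Rational(193, 407), Rational(-508, 413))) = Add(771, Rational(-127047, 168091)) = Rational(129471114, 168091) ≈ 770.24)
R = Rational(220912618, 168091) (R = Add(Rational(129471114, 168091), Mul(-1, Add(31, Mul(Add(-10, Mul(-1, 15)), 23)))) = Add(Rational(129471114, 168091), Mul(-1, Add(31, Mul(Add(-10, -15), 23)))) = Add(Rational(129471114, 168091), Mul(-1, Add(31, Mul(-25, 23)))) = Add(Rational(129471114, 168091), Mul(-1, Add(31, -575))) = Add(Rational(129471114, 168091), Mul(-1, -544)) = Add(Rational(129471114, 168091), 544) = Rational(220912618, 168091) ≈ 1314.2)
Mul(-1, R) = Mul(-1, Rational(220912618, 168091)) = Rational(-220912618, 168091)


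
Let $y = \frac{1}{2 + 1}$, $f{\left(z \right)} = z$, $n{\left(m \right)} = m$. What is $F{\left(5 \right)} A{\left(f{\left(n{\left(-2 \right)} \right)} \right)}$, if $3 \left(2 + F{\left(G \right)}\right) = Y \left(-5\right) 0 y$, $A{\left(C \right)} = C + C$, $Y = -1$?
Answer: $8$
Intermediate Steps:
$A{\left(C \right)} = 2 C$
$y = \frac{1}{3} \approx 0.33333$
$F{\left(G \right)} = -2$ ($F{\left(G \right)} = -2 + \frac{\left(-1\right) \left(-5\right) 0 \cdot \frac{1}{3}}{3} = -2 + \frac{5 \cdot 0}{3} = -2 + \frac{1}{3} \cdot 0 = -2 + 0 = -2$)
$F{\left(5 \right)} A{\left(f{\left(n{\left(-2 \right)} \right)} \right)} = - 2 \cdot 2 \left(-2\right) = \left(-2\right) \left(-4\right) = 8$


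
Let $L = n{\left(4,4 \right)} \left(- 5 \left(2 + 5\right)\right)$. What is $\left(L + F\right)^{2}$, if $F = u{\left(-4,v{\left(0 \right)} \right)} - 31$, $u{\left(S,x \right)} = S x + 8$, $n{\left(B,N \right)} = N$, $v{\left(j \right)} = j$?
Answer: $26569$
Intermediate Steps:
$u{\left(S,x \right)} = 8 + S x$
$L = -140$ ($L = 4 \left(- 5 \left(2 + 5\right)\right) = 4 \left(\left(-5\right) 7\right) = 4 \left(-35\right) = -140$)
$F = -23$ ($F = \left(8 - 0\right) - 31 = \left(8 + 0\right) - 31 = 8 - 31 = -23$)
$\left(L + F\right)^{2} = \left(-140 - 23\right)^{2} = \left(-163\right)^{2} = 26569$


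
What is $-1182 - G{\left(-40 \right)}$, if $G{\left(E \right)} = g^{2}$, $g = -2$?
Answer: $-1186$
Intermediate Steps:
$G{\left(E \right)} = 4$ ($G{\left(E \right)} = \left(-2\right)^{2} = 4$)
$-1182 - G{\left(-40 \right)} = -1182 - 4 = -1186$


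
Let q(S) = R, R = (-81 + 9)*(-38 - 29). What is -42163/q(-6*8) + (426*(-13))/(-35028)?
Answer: -40282507/4693752 ≈ -8.5822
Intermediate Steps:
R = 4824 (R = -72*(-67) = 4824)
q(S) = 4824
-42163/q(-6*8) + (426*(-13))/(-35028) = -42163/4824 + (426*(-13))/(-35028) = -42163*1/4824 - 5538*(-1/35028) = -42163/4824 + 923/5838 = -40282507/4693752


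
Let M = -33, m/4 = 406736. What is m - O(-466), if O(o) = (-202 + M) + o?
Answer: 1627645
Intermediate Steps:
m = 1626944 (m = 4*406736 = 1626944)
O(o) = -235 + o (O(o) = (-202 - 33) + o = -235 + o)
m - O(-466) = 1626944 - (-235 - 466) = 1626944 - 1*(-701) = 1626944 + 701 = 1627645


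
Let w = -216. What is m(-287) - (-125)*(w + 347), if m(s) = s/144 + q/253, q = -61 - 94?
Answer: 596479069/36432 ≈ 16372.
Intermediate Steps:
q = -155
m(s) = -155/253 + s/144 (m(s) = s/144 - 155/253 = -155/253 + s/144)
m(-287) - (-125)*(w + 347) = (-155/253 + (1/144)*(-287)) - (-125)*(-216 + 347) = (-155/253 - 287/144) - (-125)*131 = -94931/36432 - 1*(-16375) = -94931/36432 + 16375 = 596479069/36432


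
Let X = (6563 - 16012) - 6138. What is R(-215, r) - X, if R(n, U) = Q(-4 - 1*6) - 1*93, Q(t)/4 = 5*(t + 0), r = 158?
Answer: 15294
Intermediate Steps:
Q(t) = 20*t (Q(t) = 4*(5*(t + 0)) = 4*(5*t) = 20*t)
R(n, U) = -293 (R(n, U) = 20*(-4 - 1*6) - 1*93 = 20*(-4 - 6) - 93 = 20*(-10) - 93 = -200 - 93 = -293)
X = -15587 (X = -9449 - 6138 = -15587)
R(-215, r) - X = -293 - 1*(-15587) = -293 + 15587 = 15294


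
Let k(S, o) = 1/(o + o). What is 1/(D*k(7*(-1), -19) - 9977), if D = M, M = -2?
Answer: -19/189562 ≈ -0.00010023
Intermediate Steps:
D = -2
k(S, o) = 1/(2*o)
1/(D*k(7*(-1), -19) - 9977) = 1/(-1/(-19) - 9977) = 1/(-(-1)/19 - 9977) = 1/(-2*(-1/38) - 9977) = 1/(1/19 - 9977) = 1/(-189562/19) = -19/189562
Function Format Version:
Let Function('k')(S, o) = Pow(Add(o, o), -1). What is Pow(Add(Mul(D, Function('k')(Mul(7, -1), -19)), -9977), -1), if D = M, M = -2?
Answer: Rational(-19, 189562) ≈ -0.00010023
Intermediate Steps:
D = -2
Function('k')(S, o) = Mul(Rational(1, 2), Pow(o, -1)) (Function('k')(S, o) = Pow(Mul(2, o), -1) = Mul(Rational(1, 2), Pow(o, -1)))
Pow(Add(Mul(D, Function('k')(Mul(7, -1), -19)), -9977), -1) = Pow(Add(Mul(-2, Mul(Rational(1, 2), Pow(-19, -1))), -9977), -1) = Pow(Add(Mul(-2, Mul(Rational(1, 2), Rational(-1, 19))), -9977), -1) = Pow(Add(Mul(-2, Rational(-1, 38)), -9977), -1) = Pow(Add(Rational(1, 19), -9977), -1) = Pow(Rational(-189562, 19), -1) = Rational(-19, 189562)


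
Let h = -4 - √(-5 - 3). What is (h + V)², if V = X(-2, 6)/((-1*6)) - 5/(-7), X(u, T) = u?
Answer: 316/441 + 248*I*√2/21 ≈ 0.71655 + 16.701*I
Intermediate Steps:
V = 22/21 (V = -2/((-1*6)) - 5/(-7) = -2/(-6) - 5*(-⅐) = -2*(-⅙) + 5/7 = ⅓ + 5/7 = 22/21 ≈ 1.0476)
h = -4 - 2*I*√2 (h = -4 - √(-8) = -4 - 2*I*√2 ≈ -4.0 - 2.8284*I)
(h + V)² = ((-4 - 2*I*√2) + 22/21)² = (-62/21 - 2*I*√2)²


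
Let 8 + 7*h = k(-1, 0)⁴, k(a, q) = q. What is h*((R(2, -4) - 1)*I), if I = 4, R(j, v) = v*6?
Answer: 800/7 ≈ 114.29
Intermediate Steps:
R(j, v) = 6*v
h = -8/7 (h = -8/7 + (⅐)*0⁴ = -8/7 + (⅐)*0 = -8/7 + 0 = -8/7 ≈ -1.1429)
h*((R(2, -4) - 1)*I) = -8*(6*(-4) - 1)*4/7 = -8*(-24 - 1)*4/7 = -(-200)*4/7 = -8/7*(-100) = 800/7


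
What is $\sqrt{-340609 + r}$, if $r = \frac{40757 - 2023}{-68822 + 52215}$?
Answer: $\frac{i \sqrt{93938033516979}}{16607} \approx 583.62 i$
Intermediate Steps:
$r = - \frac{38734}{16607}$ ($r = \frac{38734}{-16607} = 38734 \left(- \frac{1}{16607}\right) = - \frac{38734}{16607} \approx -2.3324$)
$\sqrt{-340609 + r} = \sqrt{-340609 - \frac{38734}{16607}} = \sqrt{- \frac{5656532397}{16607}} = \frac{i \sqrt{93938033516979}}{16607}$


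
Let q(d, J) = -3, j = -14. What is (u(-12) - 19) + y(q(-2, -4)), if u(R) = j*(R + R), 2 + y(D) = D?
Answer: 312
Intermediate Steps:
y(D) = -2 + D
u(R) = -28*R (u(R) = -14*(R + R) = -28*R)
(u(-12) - 19) + y(q(-2, -4)) = (-28*(-12) - 19) + (-2 - 3) = (336 - 19) - 5 = 317 - 5 = 312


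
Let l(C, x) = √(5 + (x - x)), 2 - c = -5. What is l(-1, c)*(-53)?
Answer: -53*√5 ≈ -118.51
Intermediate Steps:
c = 7 (c = 2 - 1*(-5) = 2 + 5 = 7)
l(C, x) = √5 (l(C, x) = √(5 + 0) = √5)
l(-1, c)*(-53) = √5*(-53) = -53*√5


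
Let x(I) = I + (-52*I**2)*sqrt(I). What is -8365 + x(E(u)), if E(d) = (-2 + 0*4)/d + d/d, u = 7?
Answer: -58550/7 - 1300*sqrt(35)/343 ≈ -8386.7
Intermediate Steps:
E(d) = 1 - 2/d (E(d) = (-2 + 0)/d + 1 = -2/d + 1 = 1 - 2/d)
x(I) = I - 52*I**(5/2)
-8365 + x(E(u)) = -8365 + ((-2 + 7)/7 - 52*sqrt(7)*(-2 + 7)**(5/2)/343) = -8365 + ((1/7)*5 - 52*25*sqrt(35)/343) = -8365 + (5/7 - 1300*sqrt(35)/343) = -58550/7 - 1300*sqrt(35)/343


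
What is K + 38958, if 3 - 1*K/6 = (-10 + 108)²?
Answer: -18648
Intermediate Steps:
K = -57606 (K = 18 - 6*(-10 + 108)² = 18 - 6*98² = 18 - 6*9604 = 18 - 57624 = -57606)
K + 38958 = -57606 + 38958 = -18648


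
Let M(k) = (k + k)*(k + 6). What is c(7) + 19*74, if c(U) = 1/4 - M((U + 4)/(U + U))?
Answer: 273535/196 ≈ 1395.6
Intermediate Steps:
M(k) = 2*k*(6 + k) (M(k) = (2*k)*(6 + k) = 2*k*(6 + k))
c(U) = ¼ - (4 + U)*(6 + (4 + U)/(2*U))/U (c(U) = 1/4 - 2*(U + 4)/(U + U)*(6 + (U + 4)/(U + U)) = ¼ - 2*(4 + U)/((2*U))*(6 + (4 + U)/((2*U))) = ¼ - 2*(4 + U)*(1/(2*U))*(6 + (4 + U)*(1/(2*U))) = ¼ - 2*(4 + U)/(2*U)*(6 + (4 + U)/(2*U)) = ¼ - (4 + U)*(6 + (4 + U)/(2*U))/U)
c(7) + 19*74 = (-25/4 - 28/7 - 8/7²) + 19*74 = (-25/4 - 28*⅐ - 8*1/49) + 1406 = (-25/4 - 4 - 8/49) + 1406 = -2041/196 + 1406 = 273535/196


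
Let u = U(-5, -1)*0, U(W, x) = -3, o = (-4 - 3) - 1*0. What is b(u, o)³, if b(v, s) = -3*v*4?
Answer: 0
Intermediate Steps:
o = -7 (o = -7 + 0 = -7)
u = 0 (u = -3*0 = 0)
b(v, s) = -12*v
b(u, o)³ = (-12*0)³ = 0³ = 0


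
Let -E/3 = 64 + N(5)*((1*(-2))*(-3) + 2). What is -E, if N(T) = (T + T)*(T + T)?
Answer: 2592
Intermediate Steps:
N(T) = 4*T**2 (N(T) = (2*T)*(2*T) = 4*T**2)
E = -2592 (E = -3*(64 + (4*5**2)*((1*(-2))*(-3) + 2)) = -3*(64 + (4*25)*(-2*(-3) + 2)) = -3*(64 + 100*(6 + 2)) = -3*(64 + 100*8) = -3*(64 + 800) = -3*864 = -2592)
-E = -1*(-2592) = 2592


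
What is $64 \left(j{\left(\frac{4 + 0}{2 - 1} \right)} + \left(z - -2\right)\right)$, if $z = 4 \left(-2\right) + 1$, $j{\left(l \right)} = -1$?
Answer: $-384$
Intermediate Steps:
$z = -7$ ($z = -8 + 1 = -7$)
$64 \left(j{\left(\frac{4 + 0}{2 - 1} \right)} + \left(z - -2\right)\right) = 64 \left(-1 - 5\right) = 64 \left(-6\right) = -384$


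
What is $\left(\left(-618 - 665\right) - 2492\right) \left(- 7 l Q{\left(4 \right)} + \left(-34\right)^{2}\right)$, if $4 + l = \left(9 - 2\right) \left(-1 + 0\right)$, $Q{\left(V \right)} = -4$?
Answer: $-3201200$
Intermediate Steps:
$l = -11$ ($l = -4 + \left(9 - 2\right) \left(-1 + 0\right) = -4 + 7 \left(-1\right) = -4 - 7 = -11$)
$\left(\left(-618 - 665\right) - 2492\right) \left(- 7 l Q{\left(4 \right)} + \left(-34\right)^{2}\right) = \left(\left(-618 - 665\right) - 2492\right) \left(\left(-7\right) \left(-11\right) \left(-4\right) + \left(-34\right)^{2}\right) = \left(\left(-618 - 665\right) - 2492\right) \left(77 \left(-4\right) + 1156\right) = \left(-1283 - 2492\right) \left(-308 + 1156\right) = \left(-3775\right) 848 = -3201200$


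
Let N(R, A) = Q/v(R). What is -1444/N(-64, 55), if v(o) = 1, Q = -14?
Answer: 722/7 ≈ 103.14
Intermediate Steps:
N(R, A) = -14 (N(R, A) = -14/1 = -14*1 = -14)
-1444/N(-64, 55) = -1444/(-14) = -1444*(-1/14) = 722/7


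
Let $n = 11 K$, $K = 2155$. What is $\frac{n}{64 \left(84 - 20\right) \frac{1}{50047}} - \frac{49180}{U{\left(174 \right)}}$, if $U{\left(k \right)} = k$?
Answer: $\frac{103112959105}{356352} \approx 2.8936 \cdot 10^{5}$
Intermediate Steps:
$n = 23705$ ($n = 11 \cdot 2155 = 23705$)
$\frac{n}{64 \left(84 - 20\right) \frac{1}{50047}} - \frac{49180}{U{\left(174 \right)}} = \frac{23705}{64 \left(84 - 20\right) \frac{1}{50047}} - \frac{49180}{174} = \frac{23705}{64 \cdot 64 \cdot \frac{1}{50047}} - \frac{24590}{87} = \frac{23705}{4096 \cdot \frac{1}{50047}} - \frac{24590}{87} = \frac{23705}{\frac{4096}{50047}} - \frac{24590}{87} = 23705 \cdot \frac{50047}{4096} - \frac{24590}{87} = \frac{1186364135}{4096} - \frac{24590}{87} = \frac{103112959105}{356352}$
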